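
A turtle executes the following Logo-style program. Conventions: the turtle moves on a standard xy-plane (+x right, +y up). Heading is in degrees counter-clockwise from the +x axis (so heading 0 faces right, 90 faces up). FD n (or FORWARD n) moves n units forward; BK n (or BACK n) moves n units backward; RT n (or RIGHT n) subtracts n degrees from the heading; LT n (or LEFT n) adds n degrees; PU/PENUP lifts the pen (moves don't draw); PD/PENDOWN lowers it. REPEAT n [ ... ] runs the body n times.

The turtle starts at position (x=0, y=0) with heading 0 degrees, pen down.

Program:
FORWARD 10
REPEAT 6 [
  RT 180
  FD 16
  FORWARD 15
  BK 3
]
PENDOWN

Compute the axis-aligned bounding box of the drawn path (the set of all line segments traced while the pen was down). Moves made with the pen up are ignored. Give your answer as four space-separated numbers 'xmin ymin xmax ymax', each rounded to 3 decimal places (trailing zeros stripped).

Answer: -21 0 13 0

Derivation:
Executing turtle program step by step:
Start: pos=(0,0), heading=0, pen down
FD 10: (0,0) -> (10,0) [heading=0, draw]
REPEAT 6 [
  -- iteration 1/6 --
  RT 180: heading 0 -> 180
  FD 16: (10,0) -> (-6,0) [heading=180, draw]
  FD 15: (-6,0) -> (-21,0) [heading=180, draw]
  BK 3: (-21,0) -> (-18,0) [heading=180, draw]
  -- iteration 2/6 --
  RT 180: heading 180 -> 0
  FD 16: (-18,0) -> (-2,0) [heading=0, draw]
  FD 15: (-2,0) -> (13,0) [heading=0, draw]
  BK 3: (13,0) -> (10,0) [heading=0, draw]
  -- iteration 3/6 --
  RT 180: heading 0 -> 180
  FD 16: (10,0) -> (-6,0) [heading=180, draw]
  FD 15: (-6,0) -> (-21,0) [heading=180, draw]
  BK 3: (-21,0) -> (-18,0) [heading=180, draw]
  -- iteration 4/6 --
  RT 180: heading 180 -> 0
  FD 16: (-18,0) -> (-2,0) [heading=0, draw]
  FD 15: (-2,0) -> (13,0) [heading=0, draw]
  BK 3: (13,0) -> (10,0) [heading=0, draw]
  -- iteration 5/6 --
  RT 180: heading 0 -> 180
  FD 16: (10,0) -> (-6,0) [heading=180, draw]
  FD 15: (-6,0) -> (-21,0) [heading=180, draw]
  BK 3: (-21,0) -> (-18,0) [heading=180, draw]
  -- iteration 6/6 --
  RT 180: heading 180 -> 0
  FD 16: (-18,0) -> (-2,0) [heading=0, draw]
  FD 15: (-2,0) -> (13,0) [heading=0, draw]
  BK 3: (13,0) -> (10,0) [heading=0, draw]
]
PD: pen down
Final: pos=(10,0), heading=0, 19 segment(s) drawn

Segment endpoints: x in {-21, -18, -6, -2, 0, 10, 13}, y in {0, 0, 0, 0, 0, 0, 0, 0, 0, 0, 0, 0, 0, 0, 0, 0, 0, 0, 0}
xmin=-21, ymin=0, xmax=13, ymax=0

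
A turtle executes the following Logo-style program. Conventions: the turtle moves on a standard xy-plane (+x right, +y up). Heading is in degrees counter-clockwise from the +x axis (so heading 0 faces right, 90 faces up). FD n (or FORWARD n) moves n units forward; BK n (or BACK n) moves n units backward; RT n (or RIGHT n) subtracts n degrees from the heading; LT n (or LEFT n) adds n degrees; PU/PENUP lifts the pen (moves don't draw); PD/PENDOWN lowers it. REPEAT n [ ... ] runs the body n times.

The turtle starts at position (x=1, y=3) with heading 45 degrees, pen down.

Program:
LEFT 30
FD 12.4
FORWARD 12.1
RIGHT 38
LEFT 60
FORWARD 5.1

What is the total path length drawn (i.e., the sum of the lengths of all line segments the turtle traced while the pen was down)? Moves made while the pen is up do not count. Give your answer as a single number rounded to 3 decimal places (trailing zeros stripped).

Answer: 29.6

Derivation:
Executing turtle program step by step:
Start: pos=(1,3), heading=45, pen down
LT 30: heading 45 -> 75
FD 12.4: (1,3) -> (4.209,14.977) [heading=75, draw]
FD 12.1: (4.209,14.977) -> (7.341,26.665) [heading=75, draw]
RT 38: heading 75 -> 37
LT 60: heading 37 -> 97
FD 5.1: (7.341,26.665) -> (6.72,31.727) [heading=97, draw]
Final: pos=(6.72,31.727), heading=97, 3 segment(s) drawn

Segment lengths:
  seg 1: (1,3) -> (4.209,14.977), length = 12.4
  seg 2: (4.209,14.977) -> (7.341,26.665), length = 12.1
  seg 3: (7.341,26.665) -> (6.72,31.727), length = 5.1
Total = 29.6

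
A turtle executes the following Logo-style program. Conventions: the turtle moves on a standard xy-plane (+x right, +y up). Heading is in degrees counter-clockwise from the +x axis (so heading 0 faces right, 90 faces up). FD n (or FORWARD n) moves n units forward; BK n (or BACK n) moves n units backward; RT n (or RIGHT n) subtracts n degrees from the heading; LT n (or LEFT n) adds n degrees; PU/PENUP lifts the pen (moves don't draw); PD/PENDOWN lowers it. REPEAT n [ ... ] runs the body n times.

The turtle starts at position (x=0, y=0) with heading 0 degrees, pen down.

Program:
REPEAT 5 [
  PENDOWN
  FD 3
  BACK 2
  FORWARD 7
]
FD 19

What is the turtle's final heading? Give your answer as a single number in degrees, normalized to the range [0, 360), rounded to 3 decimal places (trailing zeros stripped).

Executing turtle program step by step:
Start: pos=(0,0), heading=0, pen down
REPEAT 5 [
  -- iteration 1/5 --
  PD: pen down
  FD 3: (0,0) -> (3,0) [heading=0, draw]
  BK 2: (3,0) -> (1,0) [heading=0, draw]
  FD 7: (1,0) -> (8,0) [heading=0, draw]
  -- iteration 2/5 --
  PD: pen down
  FD 3: (8,0) -> (11,0) [heading=0, draw]
  BK 2: (11,0) -> (9,0) [heading=0, draw]
  FD 7: (9,0) -> (16,0) [heading=0, draw]
  -- iteration 3/5 --
  PD: pen down
  FD 3: (16,0) -> (19,0) [heading=0, draw]
  BK 2: (19,0) -> (17,0) [heading=0, draw]
  FD 7: (17,0) -> (24,0) [heading=0, draw]
  -- iteration 4/5 --
  PD: pen down
  FD 3: (24,0) -> (27,0) [heading=0, draw]
  BK 2: (27,0) -> (25,0) [heading=0, draw]
  FD 7: (25,0) -> (32,0) [heading=0, draw]
  -- iteration 5/5 --
  PD: pen down
  FD 3: (32,0) -> (35,0) [heading=0, draw]
  BK 2: (35,0) -> (33,0) [heading=0, draw]
  FD 7: (33,0) -> (40,0) [heading=0, draw]
]
FD 19: (40,0) -> (59,0) [heading=0, draw]
Final: pos=(59,0), heading=0, 16 segment(s) drawn

Answer: 0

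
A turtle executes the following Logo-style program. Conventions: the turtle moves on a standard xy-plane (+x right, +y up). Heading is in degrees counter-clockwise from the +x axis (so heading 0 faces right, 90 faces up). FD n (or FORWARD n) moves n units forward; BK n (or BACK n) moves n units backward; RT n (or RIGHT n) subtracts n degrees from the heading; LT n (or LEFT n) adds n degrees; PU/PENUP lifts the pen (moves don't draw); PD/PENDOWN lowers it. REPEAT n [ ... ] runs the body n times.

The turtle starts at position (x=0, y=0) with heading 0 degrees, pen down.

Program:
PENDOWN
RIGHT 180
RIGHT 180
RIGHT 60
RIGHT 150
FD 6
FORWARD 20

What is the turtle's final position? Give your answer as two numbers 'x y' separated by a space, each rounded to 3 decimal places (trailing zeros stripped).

Executing turtle program step by step:
Start: pos=(0,0), heading=0, pen down
PD: pen down
RT 180: heading 0 -> 180
RT 180: heading 180 -> 0
RT 60: heading 0 -> 300
RT 150: heading 300 -> 150
FD 6: (0,0) -> (-5.196,3) [heading=150, draw]
FD 20: (-5.196,3) -> (-22.517,13) [heading=150, draw]
Final: pos=(-22.517,13), heading=150, 2 segment(s) drawn

Answer: -22.517 13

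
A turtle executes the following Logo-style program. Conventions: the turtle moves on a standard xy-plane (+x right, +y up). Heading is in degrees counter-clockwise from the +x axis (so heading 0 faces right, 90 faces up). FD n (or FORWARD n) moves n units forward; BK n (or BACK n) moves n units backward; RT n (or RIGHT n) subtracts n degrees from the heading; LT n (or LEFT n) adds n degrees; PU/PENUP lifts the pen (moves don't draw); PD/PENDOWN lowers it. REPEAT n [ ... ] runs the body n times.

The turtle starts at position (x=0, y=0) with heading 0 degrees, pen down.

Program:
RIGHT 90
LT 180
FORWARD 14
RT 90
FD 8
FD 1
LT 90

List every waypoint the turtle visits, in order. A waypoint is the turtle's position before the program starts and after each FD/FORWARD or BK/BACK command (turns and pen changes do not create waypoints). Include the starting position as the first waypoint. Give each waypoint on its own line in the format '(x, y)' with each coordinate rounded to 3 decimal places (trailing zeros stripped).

Executing turtle program step by step:
Start: pos=(0,0), heading=0, pen down
RT 90: heading 0 -> 270
LT 180: heading 270 -> 90
FD 14: (0,0) -> (0,14) [heading=90, draw]
RT 90: heading 90 -> 0
FD 8: (0,14) -> (8,14) [heading=0, draw]
FD 1: (8,14) -> (9,14) [heading=0, draw]
LT 90: heading 0 -> 90
Final: pos=(9,14), heading=90, 3 segment(s) drawn
Waypoints (4 total):
(0, 0)
(0, 14)
(8, 14)
(9, 14)

Answer: (0, 0)
(0, 14)
(8, 14)
(9, 14)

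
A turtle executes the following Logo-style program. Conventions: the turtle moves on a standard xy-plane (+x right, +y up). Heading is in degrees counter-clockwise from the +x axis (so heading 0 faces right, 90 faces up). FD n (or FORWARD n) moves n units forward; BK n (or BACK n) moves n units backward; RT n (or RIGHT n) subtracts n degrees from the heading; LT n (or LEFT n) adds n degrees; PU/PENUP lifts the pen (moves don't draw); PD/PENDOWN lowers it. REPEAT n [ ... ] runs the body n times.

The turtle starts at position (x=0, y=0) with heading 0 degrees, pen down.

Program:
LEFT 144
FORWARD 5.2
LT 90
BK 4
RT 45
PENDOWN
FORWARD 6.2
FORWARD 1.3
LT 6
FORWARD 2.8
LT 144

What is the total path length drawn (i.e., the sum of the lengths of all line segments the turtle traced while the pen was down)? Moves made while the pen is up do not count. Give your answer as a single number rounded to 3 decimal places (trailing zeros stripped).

Executing turtle program step by step:
Start: pos=(0,0), heading=0, pen down
LT 144: heading 0 -> 144
FD 5.2: (0,0) -> (-4.207,3.056) [heading=144, draw]
LT 90: heading 144 -> 234
BK 4: (-4.207,3.056) -> (-1.856,6.293) [heading=234, draw]
RT 45: heading 234 -> 189
PD: pen down
FD 6.2: (-1.856,6.293) -> (-7.979,5.323) [heading=189, draw]
FD 1.3: (-7.979,5.323) -> (-9.263,5.119) [heading=189, draw]
LT 6: heading 189 -> 195
FD 2.8: (-9.263,5.119) -> (-11.968,4.395) [heading=195, draw]
LT 144: heading 195 -> 339
Final: pos=(-11.968,4.395), heading=339, 5 segment(s) drawn

Segment lengths:
  seg 1: (0,0) -> (-4.207,3.056), length = 5.2
  seg 2: (-4.207,3.056) -> (-1.856,6.293), length = 4
  seg 3: (-1.856,6.293) -> (-7.979,5.323), length = 6.2
  seg 4: (-7.979,5.323) -> (-9.263,5.119), length = 1.3
  seg 5: (-9.263,5.119) -> (-11.968,4.395), length = 2.8
Total = 19.5

Answer: 19.5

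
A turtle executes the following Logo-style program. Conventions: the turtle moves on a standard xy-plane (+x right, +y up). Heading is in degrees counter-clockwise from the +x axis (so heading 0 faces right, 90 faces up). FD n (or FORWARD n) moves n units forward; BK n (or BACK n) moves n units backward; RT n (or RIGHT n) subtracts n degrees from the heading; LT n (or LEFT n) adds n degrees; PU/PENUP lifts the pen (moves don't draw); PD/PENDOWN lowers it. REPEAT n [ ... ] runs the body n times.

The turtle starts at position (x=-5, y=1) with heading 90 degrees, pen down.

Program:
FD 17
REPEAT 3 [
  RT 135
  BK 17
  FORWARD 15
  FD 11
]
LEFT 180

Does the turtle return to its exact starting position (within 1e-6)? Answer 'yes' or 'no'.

Answer: no

Derivation:
Executing turtle program step by step:
Start: pos=(-5,1), heading=90, pen down
FD 17: (-5,1) -> (-5,18) [heading=90, draw]
REPEAT 3 [
  -- iteration 1/3 --
  RT 135: heading 90 -> 315
  BK 17: (-5,18) -> (-17.021,30.021) [heading=315, draw]
  FD 15: (-17.021,30.021) -> (-6.414,19.414) [heading=315, draw]
  FD 11: (-6.414,19.414) -> (1.364,11.636) [heading=315, draw]
  -- iteration 2/3 --
  RT 135: heading 315 -> 180
  BK 17: (1.364,11.636) -> (18.364,11.636) [heading=180, draw]
  FD 15: (18.364,11.636) -> (3.364,11.636) [heading=180, draw]
  FD 11: (3.364,11.636) -> (-7.636,11.636) [heading=180, draw]
  -- iteration 3/3 --
  RT 135: heading 180 -> 45
  BK 17: (-7.636,11.636) -> (-19.657,-0.385) [heading=45, draw]
  FD 15: (-19.657,-0.385) -> (-9.05,10.222) [heading=45, draw]
  FD 11: (-9.05,10.222) -> (-1.272,18) [heading=45, draw]
]
LT 180: heading 45 -> 225
Final: pos=(-1.272,18), heading=225, 10 segment(s) drawn

Start position: (-5, 1)
Final position: (-1.272, 18)
Distance = 17.404; >= 1e-6 -> NOT closed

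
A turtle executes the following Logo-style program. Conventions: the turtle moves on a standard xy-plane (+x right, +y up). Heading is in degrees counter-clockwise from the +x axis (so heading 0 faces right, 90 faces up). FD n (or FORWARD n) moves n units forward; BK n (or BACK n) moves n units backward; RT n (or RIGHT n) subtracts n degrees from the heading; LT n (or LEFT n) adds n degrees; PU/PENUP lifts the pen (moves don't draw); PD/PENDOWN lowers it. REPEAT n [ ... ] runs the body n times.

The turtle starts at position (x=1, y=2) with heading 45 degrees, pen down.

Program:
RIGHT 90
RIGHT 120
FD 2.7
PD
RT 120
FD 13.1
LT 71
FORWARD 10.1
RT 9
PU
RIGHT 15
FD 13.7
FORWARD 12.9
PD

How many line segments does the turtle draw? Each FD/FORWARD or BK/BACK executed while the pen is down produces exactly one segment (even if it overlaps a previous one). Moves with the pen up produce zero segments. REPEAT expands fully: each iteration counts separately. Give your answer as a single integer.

Answer: 3

Derivation:
Executing turtle program step by step:
Start: pos=(1,2), heading=45, pen down
RT 90: heading 45 -> 315
RT 120: heading 315 -> 195
FD 2.7: (1,2) -> (-1.608,1.301) [heading=195, draw]
PD: pen down
RT 120: heading 195 -> 75
FD 13.1: (-1.608,1.301) -> (1.783,13.955) [heading=75, draw]
LT 71: heading 75 -> 146
FD 10.1: (1.783,13.955) -> (-6.591,19.603) [heading=146, draw]
RT 9: heading 146 -> 137
PU: pen up
RT 15: heading 137 -> 122
FD 13.7: (-6.591,19.603) -> (-13.851,31.221) [heading=122, move]
FD 12.9: (-13.851,31.221) -> (-20.687,42.161) [heading=122, move]
PD: pen down
Final: pos=(-20.687,42.161), heading=122, 3 segment(s) drawn
Segments drawn: 3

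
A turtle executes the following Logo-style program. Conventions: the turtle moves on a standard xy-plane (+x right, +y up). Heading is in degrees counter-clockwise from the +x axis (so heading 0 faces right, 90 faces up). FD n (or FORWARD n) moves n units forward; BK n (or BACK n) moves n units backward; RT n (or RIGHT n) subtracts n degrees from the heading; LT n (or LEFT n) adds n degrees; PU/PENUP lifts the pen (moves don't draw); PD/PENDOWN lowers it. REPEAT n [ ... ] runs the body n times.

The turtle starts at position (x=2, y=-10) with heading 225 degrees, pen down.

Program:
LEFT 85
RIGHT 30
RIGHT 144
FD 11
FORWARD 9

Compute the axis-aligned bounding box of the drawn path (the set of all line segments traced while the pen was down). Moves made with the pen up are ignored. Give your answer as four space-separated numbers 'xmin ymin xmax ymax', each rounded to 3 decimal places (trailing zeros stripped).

Answer: -12.387 -10 2 3.893

Derivation:
Executing turtle program step by step:
Start: pos=(2,-10), heading=225, pen down
LT 85: heading 225 -> 310
RT 30: heading 310 -> 280
RT 144: heading 280 -> 136
FD 11: (2,-10) -> (-5.913,-2.359) [heading=136, draw]
FD 9: (-5.913,-2.359) -> (-12.387,3.893) [heading=136, draw]
Final: pos=(-12.387,3.893), heading=136, 2 segment(s) drawn

Segment endpoints: x in {-12.387, -5.913, 2}, y in {-10, -2.359, 3.893}
xmin=-12.387, ymin=-10, xmax=2, ymax=3.893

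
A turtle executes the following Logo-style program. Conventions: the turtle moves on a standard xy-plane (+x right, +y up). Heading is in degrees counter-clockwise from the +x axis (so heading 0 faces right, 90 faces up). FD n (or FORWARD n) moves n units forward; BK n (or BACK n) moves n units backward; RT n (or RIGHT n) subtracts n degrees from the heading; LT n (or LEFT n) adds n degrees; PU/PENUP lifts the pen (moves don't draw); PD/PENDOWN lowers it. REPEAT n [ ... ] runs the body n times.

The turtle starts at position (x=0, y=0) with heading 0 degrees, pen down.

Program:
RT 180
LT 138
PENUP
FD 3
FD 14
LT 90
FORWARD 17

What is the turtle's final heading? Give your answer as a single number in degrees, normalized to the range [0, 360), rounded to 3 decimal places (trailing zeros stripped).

Executing turtle program step by step:
Start: pos=(0,0), heading=0, pen down
RT 180: heading 0 -> 180
LT 138: heading 180 -> 318
PU: pen up
FD 3: (0,0) -> (2.229,-2.007) [heading=318, move]
FD 14: (2.229,-2.007) -> (12.633,-11.375) [heading=318, move]
LT 90: heading 318 -> 48
FD 17: (12.633,-11.375) -> (24.009,1.258) [heading=48, move]
Final: pos=(24.009,1.258), heading=48, 0 segment(s) drawn

Answer: 48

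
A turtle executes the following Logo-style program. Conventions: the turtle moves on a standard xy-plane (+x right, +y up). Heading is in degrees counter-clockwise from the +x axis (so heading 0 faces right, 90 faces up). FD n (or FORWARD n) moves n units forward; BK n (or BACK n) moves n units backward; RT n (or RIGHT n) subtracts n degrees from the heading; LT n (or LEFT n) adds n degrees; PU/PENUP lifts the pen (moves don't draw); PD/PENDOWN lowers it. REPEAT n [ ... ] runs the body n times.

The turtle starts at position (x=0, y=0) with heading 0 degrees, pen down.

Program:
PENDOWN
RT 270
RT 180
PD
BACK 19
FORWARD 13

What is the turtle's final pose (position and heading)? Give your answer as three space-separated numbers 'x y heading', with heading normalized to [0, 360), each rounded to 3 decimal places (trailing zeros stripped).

Answer: 0 6 270

Derivation:
Executing turtle program step by step:
Start: pos=(0,0), heading=0, pen down
PD: pen down
RT 270: heading 0 -> 90
RT 180: heading 90 -> 270
PD: pen down
BK 19: (0,0) -> (0,19) [heading=270, draw]
FD 13: (0,19) -> (0,6) [heading=270, draw]
Final: pos=(0,6), heading=270, 2 segment(s) drawn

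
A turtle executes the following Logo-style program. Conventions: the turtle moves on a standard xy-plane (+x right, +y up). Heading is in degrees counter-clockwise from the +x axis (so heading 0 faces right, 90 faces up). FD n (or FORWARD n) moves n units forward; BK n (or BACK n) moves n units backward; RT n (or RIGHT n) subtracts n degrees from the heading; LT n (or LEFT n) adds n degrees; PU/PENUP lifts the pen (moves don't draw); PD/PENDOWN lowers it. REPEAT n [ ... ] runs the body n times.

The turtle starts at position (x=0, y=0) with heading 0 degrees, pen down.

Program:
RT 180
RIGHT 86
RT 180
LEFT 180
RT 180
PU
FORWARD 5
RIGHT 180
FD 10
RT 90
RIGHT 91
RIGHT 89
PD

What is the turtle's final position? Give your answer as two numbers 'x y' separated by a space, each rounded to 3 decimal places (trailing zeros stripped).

Answer: -0.349 4.988

Derivation:
Executing turtle program step by step:
Start: pos=(0,0), heading=0, pen down
RT 180: heading 0 -> 180
RT 86: heading 180 -> 94
RT 180: heading 94 -> 274
LT 180: heading 274 -> 94
RT 180: heading 94 -> 274
PU: pen up
FD 5: (0,0) -> (0.349,-4.988) [heading=274, move]
RT 180: heading 274 -> 94
FD 10: (0.349,-4.988) -> (-0.349,4.988) [heading=94, move]
RT 90: heading 94 -> 4
RT 91: heading 4 -> 273
RT 89: heading 273 -> 184
PD: pen down
Final: pos=(-0.349,4.988), heading=184, 0 segment(s) drawn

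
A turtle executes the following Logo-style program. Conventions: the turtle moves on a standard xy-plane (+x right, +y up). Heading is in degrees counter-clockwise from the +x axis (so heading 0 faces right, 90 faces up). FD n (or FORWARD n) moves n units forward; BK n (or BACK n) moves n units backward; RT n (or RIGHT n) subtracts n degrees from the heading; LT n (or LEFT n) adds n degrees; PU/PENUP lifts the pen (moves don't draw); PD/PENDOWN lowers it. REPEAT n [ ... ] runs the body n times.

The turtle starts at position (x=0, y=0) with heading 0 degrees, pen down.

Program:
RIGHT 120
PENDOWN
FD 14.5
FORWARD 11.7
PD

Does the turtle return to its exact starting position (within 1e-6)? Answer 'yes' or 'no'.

Executing turtle program step by step:
Start: pos=(0,0), heading=0, pen down
RT 120: heading 0 -> 240
PD: pen down
FD 14.5: (0,0) -> (-7.25,-12.557) [heading=240, draw]
FD 11.7: (-7.25,-12.557) -> (-13.1,-22.69) [heading=240, draw]
PD: pen down
Final: pos=(-13.1,-22.69), heading=240, 2 segment(s) drawn

Start position: (0, 0)
Final position: (-13.1, -22.69)
Distance = 26.2; >= 1e-6 -> NOT closed

Answer: no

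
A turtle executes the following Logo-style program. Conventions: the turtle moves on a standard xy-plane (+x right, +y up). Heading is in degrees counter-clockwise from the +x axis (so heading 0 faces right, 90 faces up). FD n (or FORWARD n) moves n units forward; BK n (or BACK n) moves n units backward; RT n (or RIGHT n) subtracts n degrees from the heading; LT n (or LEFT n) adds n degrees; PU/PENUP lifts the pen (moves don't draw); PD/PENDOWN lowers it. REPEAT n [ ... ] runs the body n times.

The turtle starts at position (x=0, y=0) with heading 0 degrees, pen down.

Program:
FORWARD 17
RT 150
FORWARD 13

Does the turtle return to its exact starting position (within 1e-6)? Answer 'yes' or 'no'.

Executing turtle program step by step:
Start: pos=(0,0), heading=0, pen down
FD 17: (0,0) -> (17,0) [heading=0, draw]
RT 150: heading 0 -> 210
FD 13: (17,0) -> (5.742,-6.5) [heading=210, draw]
Final: pos=(5.742,-6.5), heading=210, 2 segment(s) drawn

Start position: (0, 0)
Final position: (5.742, -6.5)
Distance = 8.673; >= 1e-6 -> NOT closed

Answer: no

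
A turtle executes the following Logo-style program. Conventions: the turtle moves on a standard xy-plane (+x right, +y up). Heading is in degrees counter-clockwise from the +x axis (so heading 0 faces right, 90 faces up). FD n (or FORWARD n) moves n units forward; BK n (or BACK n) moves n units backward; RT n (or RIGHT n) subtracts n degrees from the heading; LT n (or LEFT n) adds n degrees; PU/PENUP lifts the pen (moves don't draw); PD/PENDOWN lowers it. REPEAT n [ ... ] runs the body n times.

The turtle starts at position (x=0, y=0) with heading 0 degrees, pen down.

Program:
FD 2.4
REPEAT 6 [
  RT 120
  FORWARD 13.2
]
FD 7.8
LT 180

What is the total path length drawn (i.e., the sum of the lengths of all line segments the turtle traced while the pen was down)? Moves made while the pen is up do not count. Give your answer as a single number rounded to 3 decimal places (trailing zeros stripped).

Executing turtle program step by step:
Start: pos=(0,0), heading=0, pen down
FD 2.4: (0,0) -> (2.4,0) [heading=0, draw]
REPEAT 6 [
  -- iteration 1/6 --
  RT 120: heading 0 -> 240
  FD 13.2: (2.4,0) -> (-4.2,-11.432) [heading=240, draw]
  -- iteration 2/6 --
  RT 120: heading 240 -> 120
  FD 13.2: (-4.2,-11.432) -> (-10.8,0) [heading=120, draw]
  -- iteration 3/6 --
  RT 120: heading 120 -> 0
  FD 13.2: (-10.8,0) -> (2.4,0) [heading=0, draw]
  -- iteration 4/6 --
  RT 120: heading 0 -> 240
  FD 13.2: (2.4,0) -> (-4.2,-11.432) [heading=240, draw]
  -- iteration 5/6 --
  RT 120: heading 240 -> 120
  FD 13.2: (-4.2,-11.432) -> (-10.8,0) [heading=120, draw]
  -- iteration 6/6 --
  RT 120: heading 120 -> 0
  FD 13.2: (-10.8,0) -> (2.4,0) [heading=0, draw]
]
FD 7.8: (2.4,0) -> (10.2,0) [heading=0, draw]
LT 180: heading 0 -> 180
Final: pos=(10.2,0), heading=180, 8 segment(s) drawn

Segment lengths:
  seg 1: (0,0) -> (2.4,0), length = 2.4
  seg 2: (2.4,0) -> (-4.2,-11.432), length = 13.2
  seg 3: (-4.2,-11.432) -> (-10.8,0), length = 13.2
  seg 4: (-10.8,0) -> (2.4,0), length = 13.2
  seg 5: (2.4,0) -> (-4.2,-11.432), length = 13.2
  seg 6: (-4.2,-11.432) -> (-10.8,0), length = 13.2
  seg 7: (-10.8,0) -> (2.4,0), length = 13.2
  seg 8: (2.4,0) -> (10.2,0), length = 7.8
Total = 89.4

Answer: 89.4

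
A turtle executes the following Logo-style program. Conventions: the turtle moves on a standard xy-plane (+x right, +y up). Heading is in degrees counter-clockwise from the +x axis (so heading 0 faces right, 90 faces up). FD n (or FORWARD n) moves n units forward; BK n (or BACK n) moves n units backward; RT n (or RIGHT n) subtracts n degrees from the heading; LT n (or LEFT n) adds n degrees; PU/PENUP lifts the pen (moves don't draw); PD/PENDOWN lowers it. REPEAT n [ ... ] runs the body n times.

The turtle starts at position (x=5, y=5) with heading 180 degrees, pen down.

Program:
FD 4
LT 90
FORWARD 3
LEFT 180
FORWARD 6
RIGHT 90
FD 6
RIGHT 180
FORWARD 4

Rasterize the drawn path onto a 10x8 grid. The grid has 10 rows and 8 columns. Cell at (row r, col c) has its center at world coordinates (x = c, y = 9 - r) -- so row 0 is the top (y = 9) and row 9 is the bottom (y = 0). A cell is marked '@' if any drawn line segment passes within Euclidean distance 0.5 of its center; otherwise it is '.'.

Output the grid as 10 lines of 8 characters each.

Answer: ........
.@@@@@@@
.@......
.@......
.@@@@@..
.@......
.@......
.@......
........
........

Derivation:
Segment 0: (5,5) -> (1,5)
Segment 1: (1,5) -> (1,2)
Segment 2: (1,2) -> (1,8)
Segment 3: (1,8) -> (7,8)
Segment 4: (7,8) -> (3,8)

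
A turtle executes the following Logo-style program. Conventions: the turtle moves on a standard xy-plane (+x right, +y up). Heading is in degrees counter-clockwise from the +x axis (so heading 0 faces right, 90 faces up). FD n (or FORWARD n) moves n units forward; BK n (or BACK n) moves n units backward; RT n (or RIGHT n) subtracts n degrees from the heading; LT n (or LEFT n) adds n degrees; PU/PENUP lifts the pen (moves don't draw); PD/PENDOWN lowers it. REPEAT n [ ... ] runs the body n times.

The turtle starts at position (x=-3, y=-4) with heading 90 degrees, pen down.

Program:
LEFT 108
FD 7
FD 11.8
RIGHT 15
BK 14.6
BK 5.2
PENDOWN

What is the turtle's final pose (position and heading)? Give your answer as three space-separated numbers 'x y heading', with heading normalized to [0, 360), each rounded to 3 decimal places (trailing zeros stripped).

Answer: -1.107 -8.773 183

Derivation:
Executing turtle program step by step:
Start: pos=(-3,-4), heading=90, pen down
LT 108: heading 90 -> 198
FD 7: (-3,-4) -> (-9.657,-6.163) [heading=198, draw]
FD 11.8: (-9.657,-6.163) -> (-20.88,-9.81) [heading=198, draw]
RT 15: heading 198 -> 183
BK 14.6: (-20.88,-9.81) -> (-6.3,-9.045) [heading=183, draw]
BK 5.2: (-6.3,-9.045) -> (-1.107,-8.773) [heading=183, draw]
PD: pen down
Final: pos=(-1.107,-8.773), heading=183, 4 segment(s) drawn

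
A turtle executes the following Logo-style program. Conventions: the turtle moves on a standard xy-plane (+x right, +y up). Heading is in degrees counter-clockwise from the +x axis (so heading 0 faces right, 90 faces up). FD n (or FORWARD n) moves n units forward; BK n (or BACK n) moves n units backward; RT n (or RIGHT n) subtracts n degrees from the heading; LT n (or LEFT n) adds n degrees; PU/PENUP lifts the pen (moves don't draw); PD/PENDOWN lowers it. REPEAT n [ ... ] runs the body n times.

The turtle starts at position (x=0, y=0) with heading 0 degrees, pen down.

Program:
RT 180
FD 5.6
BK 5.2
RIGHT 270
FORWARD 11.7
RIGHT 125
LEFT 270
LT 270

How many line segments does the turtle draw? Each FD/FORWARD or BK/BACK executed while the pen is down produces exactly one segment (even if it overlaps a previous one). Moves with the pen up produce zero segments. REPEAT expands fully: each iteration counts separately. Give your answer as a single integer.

Answer: 3

Derivation:
Executing turtle program step by step:
Start: pos=(0,0), heading=0, pen down
RT 180: heading 0 -> 180
FD 5.6: (0,0) -> (-5.6,0) [heading=180, draw]
BK 5.2: (-5.6,0) -> (-0.4,0) [heading=180, draw]
RT 270: heading 180 -> 270
FD 11.7: (-0.4,0) -> (-0.4,-11.7) [heading=270, draw]
RT 125: heading 270 -> 145
LT 270: heading 145 -> 55
LT 270: heading 55 -> 325
Final: pos=(-0.4,-11.7), heading=325, 3 segment(s) drawn
Segments drawn: 3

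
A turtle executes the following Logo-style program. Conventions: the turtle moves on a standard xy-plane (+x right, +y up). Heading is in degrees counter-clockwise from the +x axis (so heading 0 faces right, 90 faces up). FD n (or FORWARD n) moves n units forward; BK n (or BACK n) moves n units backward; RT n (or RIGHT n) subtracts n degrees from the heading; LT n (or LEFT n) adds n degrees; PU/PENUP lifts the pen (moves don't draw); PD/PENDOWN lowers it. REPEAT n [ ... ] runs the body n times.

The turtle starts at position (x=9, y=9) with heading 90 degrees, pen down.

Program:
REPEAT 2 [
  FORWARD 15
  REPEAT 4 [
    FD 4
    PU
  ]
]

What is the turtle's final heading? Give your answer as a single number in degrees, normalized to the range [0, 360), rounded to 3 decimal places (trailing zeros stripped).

Executing turtle program step by step:
Start: pos=(9,9), heading=90, pen down
REPEAT 2 [
  -- iteration 1/2 --
  FD 15: (9,9) -> (9,24) [heading=90, draw]
  REPEAT 4 [
    -- iteration 1/4 --
    FD 4: (9,24) -> (9,28) [heading=90, draw]
    PU: pen up
    -- iteration 2/4 --
    FD 4: (9,28) -> (9,32) [heading=90, move]
    PU: pen up
    -- iteration 3/4 --
    FD 4: (9,32) -> (9,36) [heading=90, move]
    PU: pen up
    -- iteration 4/4 --
    FD 4: (9,36) -> (9,40) [heading=90, move]
    PU: pen up
  ]
  -- iteration 2/2 --
  FD 15: (9,40) -> (9,55) [heading=90, move]
  REPEAT 4 [
    -- iteration 1/4 --
    FD 4: (9,55) -> (9,59) [heading=90, move]
    PU: pen up
    -- iteration 2/4 --
    FD 4: (9,59) -> (9,63) [heading=90, move]
    PU: pen up
    -- iteration 3/4 --
    FD 4: (9,63) -> (9,67) [heading=90, move]
    PU: pen up
    -- iteration 4/4 --
    FD 4: (9,67) -> (9,71) [heading=90, move]
    PU: pen up
  ]
]
Final: pos=(9,71), heading=90, 2 segment(s) drawn

Answer: 90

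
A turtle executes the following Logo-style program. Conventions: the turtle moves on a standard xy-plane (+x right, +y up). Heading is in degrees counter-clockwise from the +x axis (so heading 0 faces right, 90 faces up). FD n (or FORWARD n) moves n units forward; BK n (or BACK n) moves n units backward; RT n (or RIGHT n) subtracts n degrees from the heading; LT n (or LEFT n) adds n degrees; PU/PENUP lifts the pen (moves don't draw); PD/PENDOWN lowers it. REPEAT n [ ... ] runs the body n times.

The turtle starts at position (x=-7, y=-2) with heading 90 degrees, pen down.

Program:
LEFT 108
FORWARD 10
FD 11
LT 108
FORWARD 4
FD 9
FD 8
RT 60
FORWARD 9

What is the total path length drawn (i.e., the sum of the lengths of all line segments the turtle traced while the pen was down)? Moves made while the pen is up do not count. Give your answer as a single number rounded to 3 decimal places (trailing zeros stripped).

Answer: 51

Derivation:
Executing turtle program step by step:
Start: pos=(-7,-2), heading=90, pen down
LT 108: heading 90 -> 198
FD 10: (-7,-2) -> (-16.511,-5.09) [heading=198, draw]
FD 11: (-16.511,-5.09) -> (-26.972,-8.489) [heading=198, draw]
LT 108: heading 198 -> 306
FD 4: (-26.972,-8.489) -> (-24.621,-11.725) [heading=306, draw]
FD 9: (-24.621,-11.725) -> (-19.331,-19.007) [heading=306, draw]
FD 8: (-19.331,-19.007) -> (-14.629,-25.479) [heading=306, draw]
RT 60: heading 306 -> 246
FD 9: (-14.629,-25.479) -> (-18.289,-33.701) [heading=246, draw]
Final: pos=(-18.289,-33.701), heading=246, 6 segment(s) drawn

Segment lengths:
  seg 1: (-7,-2) -> (-16.511,-5.09), length = 10
  seg 2: (-16.511,-5.09) -> (-26.972,-8.489), length = 11
  seg 3: (-26.972,-8.489) -> (-24.621,-11.725), length = 4
  seg 4: (-24.621,-11.725) -> (-19.331,-19.007), length = 9
  seg 5: (-19.331,-19.007) -> (-14.629,-25.479), length = 8
  seg 6: (-14.629,-25.479) -> (-18.289,-33.701), length = 9
Total = 51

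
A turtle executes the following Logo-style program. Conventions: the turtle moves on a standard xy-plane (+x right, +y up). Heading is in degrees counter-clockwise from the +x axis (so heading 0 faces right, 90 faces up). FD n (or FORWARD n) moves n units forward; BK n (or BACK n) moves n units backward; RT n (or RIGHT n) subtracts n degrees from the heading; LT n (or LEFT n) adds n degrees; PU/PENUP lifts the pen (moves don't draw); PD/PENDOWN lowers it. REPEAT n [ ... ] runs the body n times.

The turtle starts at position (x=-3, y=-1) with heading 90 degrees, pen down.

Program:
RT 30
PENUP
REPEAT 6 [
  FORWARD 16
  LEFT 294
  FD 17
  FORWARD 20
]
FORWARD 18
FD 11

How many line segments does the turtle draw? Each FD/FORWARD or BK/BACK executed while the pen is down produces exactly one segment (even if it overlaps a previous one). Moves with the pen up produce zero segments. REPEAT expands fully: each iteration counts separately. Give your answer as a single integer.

Answer: 0

Derivation:
Executing turtle program step by step:
Start: pos=(-3,-1), heading=90, pen down
RT 30: heading 90 -> 60
PU: pen up
REPEAT 6 [
  -- iteration 1/6 --
  FD 16: (-3,-1) -> (5,12.856) [heading=60, move]
  LT 294: heading 60 -> 354
  FD 17: (5,12.856) -> (21.907,11.079) [heading=354, move]
  FD 20: (21.907,11.079) -> (41.797,8.989) [heading=354, move]
  -- iteration 2/6 --
  FD 16: (41.797,8.989) -> (57.71,7.316) [heading=354, move]
  LT 294: heading 354 -> 288
  FD 17: (57.71,7.316) -> (62.963,-8.852) [heading=288, move]
  FD 20: (62.963,-8.852) -> (69.143,-27.873) [heading=288, move]
  -- iteration 3/6 --
  FD 16: (69.143,-27.873) -> (74.088,-43.09) [heading=288, move]
  LT 294: heading 288 -> 222
  FD 17: (74.088,-43.09) -> (61.454,-54.465) [heading=222, move]
  FD 20: (61.454,-54.465) -> (46.591,-67.847) [heading=222, move]
  -- iteration 4/6 --
  FD 16: (46.591,-67.847) -> (34.701,-78.554) [heading=222, move]
  LT 294: heading 222 -> 156
  FD 17: (34.701,-78.554) -> (19.171,-71.639) [heading=156, move]
  FD 20: (19.171,-71.639) -> (0.9,-63.504) [heading=156, move]
  -- iteration 5/6 --
  FD 16: (0.9,-63.504) -> (-13.717,-56.996) [heading=156, move]
  LT 294: heading 156 -> 90
  FD 17: (-13.717,-56.996) -> (-13.717,-39.996) [heading=90, move]
  FD 20: (-13.717,-39.996) -> (-13.717,-19.996) [heading=90, move]
  -- iteration 6/6 --
  FD 16: (-13.717,-19.996) -> (-13.717,-3.996) [heading=90, move]
  LT 294: heading 90 -> 24
  FD 17: (-13.717,-3.996) -> (1.813,2.918) [heading=24, move]
  FD 20: (1.813,2.918) -> (20.084,11.053) [heading=24, move]
]
FD 18: (20.084,11.053) -> (36.528,18.374) [heading=24, move]
FD 11: (36.528,18.374) -> (46.577,22.848) [heading=24, move]
Final: pos=(46.577,22.848), heading=24, 0 segment(s) drawn
Segments drawn: 0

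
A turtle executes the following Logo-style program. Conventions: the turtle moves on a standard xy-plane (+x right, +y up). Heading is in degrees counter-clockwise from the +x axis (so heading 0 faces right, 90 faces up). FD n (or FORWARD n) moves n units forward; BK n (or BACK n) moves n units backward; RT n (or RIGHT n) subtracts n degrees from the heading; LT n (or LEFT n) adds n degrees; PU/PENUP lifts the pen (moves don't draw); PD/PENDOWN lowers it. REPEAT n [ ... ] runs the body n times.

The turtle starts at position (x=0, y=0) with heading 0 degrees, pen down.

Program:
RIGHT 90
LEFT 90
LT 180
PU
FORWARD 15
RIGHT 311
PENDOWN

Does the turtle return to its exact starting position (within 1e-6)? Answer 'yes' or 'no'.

Executing turtle program step by step:
Start: pos=(0,0), heading=0, pen down
RT 90: heading 0 -> 270
LT 90: heading 270 -> 0
LT 180: heading 0 -> 180
PU: pen up
FD 15: (0,0) -> (-15,0) [heading=180, move]
RT 311: heading 180 -> 229
PD: pen down
Final: pos=(-15,0), heading=229, 0 segment(s) drawn

Start position: (0, 0)
Final position: (-15, 0)
Distance = 15; >= 1e-6 -> NOT closed

Answer: no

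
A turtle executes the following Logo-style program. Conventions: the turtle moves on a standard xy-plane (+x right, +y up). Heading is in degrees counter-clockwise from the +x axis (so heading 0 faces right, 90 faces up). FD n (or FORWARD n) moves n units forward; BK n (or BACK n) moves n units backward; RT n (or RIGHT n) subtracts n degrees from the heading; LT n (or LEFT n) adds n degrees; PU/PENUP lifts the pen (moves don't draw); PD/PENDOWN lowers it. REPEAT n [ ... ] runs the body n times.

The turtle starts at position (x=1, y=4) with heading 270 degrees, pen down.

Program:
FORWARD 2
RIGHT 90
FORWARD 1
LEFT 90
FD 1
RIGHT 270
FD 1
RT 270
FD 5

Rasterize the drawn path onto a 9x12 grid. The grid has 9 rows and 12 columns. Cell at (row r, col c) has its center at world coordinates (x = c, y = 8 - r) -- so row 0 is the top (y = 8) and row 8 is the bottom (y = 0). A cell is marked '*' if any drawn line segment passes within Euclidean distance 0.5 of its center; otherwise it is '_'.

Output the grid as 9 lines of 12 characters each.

Segment 0: (1,4) -> (1,2)
Segment 1: (1,2) -> (-0,2)
Segment 2: (-0,2) -> (-0,1)
Segment 3: (-0,1) -> (1,1)
Segment 4: (1,1) -> (1,6)

Answer: ____________
____________
_*__________
_*__________
_*__________
_*__________
**__________
**__________
____________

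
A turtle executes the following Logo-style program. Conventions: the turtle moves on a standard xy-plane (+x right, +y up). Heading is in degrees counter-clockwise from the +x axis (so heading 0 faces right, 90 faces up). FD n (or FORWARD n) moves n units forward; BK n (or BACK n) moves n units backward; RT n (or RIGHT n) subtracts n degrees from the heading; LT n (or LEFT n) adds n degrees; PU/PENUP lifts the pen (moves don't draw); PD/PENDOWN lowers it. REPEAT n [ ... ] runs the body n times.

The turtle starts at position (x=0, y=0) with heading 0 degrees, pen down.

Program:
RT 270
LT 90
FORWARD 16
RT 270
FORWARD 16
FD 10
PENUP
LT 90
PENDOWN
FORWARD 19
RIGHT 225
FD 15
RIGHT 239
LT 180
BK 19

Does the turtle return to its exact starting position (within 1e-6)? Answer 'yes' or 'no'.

Executing turtle program step by step:
Start: pos=(0,0), heading=0, pen down
RT 270: heading 0 -> 90
LT 90: heading 90 -> 180
FD 16: (0,0) -> (-16,0) [heading=180, draw]
RT 270: heading 180 -> 270
FD 16: (-16,0) -> (-16,-16) [heading=270, draw]
FD 10: (-16,-16) -> (-16,-26) [heading=270, draw]
PU: pen up
LT 90: heading 270 -> 0
PD: pen down
FD 19: (-16,-26) -> (3,-26) [heading=0, draw]
RT 225: heading 0 -> 135
FD 15: (3,-26) -> (-7.607,-15.393) [heading=135, draw]
RT 239: heading 135 -> 256
LT 180: heading 256 -> 76
BK 19: (-7.607,-15.393) -> (-12.203,-33.829) [heading=76, draw]
Final: pos=(-12.203,-33.829), heading=76, 6 segment(s) drawn

Start position: (0, 0)
Final position: (-12.203, -33.829)
Distance = 35.963; >= 1e-6 -> NOT closed

Answer: no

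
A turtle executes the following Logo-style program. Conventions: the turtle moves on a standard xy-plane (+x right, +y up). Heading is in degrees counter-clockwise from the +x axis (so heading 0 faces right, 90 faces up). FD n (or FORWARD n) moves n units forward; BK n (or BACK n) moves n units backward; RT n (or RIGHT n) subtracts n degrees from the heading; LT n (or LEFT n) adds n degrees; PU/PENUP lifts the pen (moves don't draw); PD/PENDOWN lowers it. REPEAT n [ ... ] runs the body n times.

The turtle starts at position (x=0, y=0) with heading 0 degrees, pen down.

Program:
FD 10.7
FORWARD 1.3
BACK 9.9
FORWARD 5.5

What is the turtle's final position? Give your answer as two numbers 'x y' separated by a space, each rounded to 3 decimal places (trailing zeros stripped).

Executing turtle program step by step:
Start: pos=(0,0), heading=0, pen down
FD 10.7: (0,0) -> (10.7,0) [heading=0, draw]
FD 1.3: (10.7,0) -> (12,0) [heading=0, draw]
BK 9.9: (12,0) -> (2.1,0) [heading=0, draw]
FD 5.5: (2.1,0) -> (7.6,0) [heading=0, draw]
Final: pos=(7.6,0), heading=0, 4 segment(s) drawn

Answer: 7.6 0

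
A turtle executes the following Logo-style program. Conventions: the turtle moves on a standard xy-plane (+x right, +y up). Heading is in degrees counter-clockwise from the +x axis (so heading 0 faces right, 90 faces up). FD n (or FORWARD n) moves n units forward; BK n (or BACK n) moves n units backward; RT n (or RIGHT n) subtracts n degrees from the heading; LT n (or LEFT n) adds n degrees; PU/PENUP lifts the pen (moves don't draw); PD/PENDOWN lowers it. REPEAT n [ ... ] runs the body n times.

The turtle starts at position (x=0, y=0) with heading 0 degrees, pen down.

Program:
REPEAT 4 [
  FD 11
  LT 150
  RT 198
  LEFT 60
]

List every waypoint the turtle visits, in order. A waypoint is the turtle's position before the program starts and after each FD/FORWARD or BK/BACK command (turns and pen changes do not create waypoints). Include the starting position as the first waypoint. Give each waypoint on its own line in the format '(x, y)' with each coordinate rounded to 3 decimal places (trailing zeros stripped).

Answer: (0, 0)
(11, 0)
(21.76, 2.287)
(31.809, 6.761)
(40.708, 13.227)

Derivation:
Executing turtle program step by step:
Start: pos=(0,0), heading=0, pen down
REPEAT 4 [
  -- iteration 1/4 --
  FD 11: (0,0) -> (11,0) [heading=0, draw]
  LT 150: heading 0 -> 150
  RT 198: heading 150 -> 312
  LT 60: heading 312 -> 12
  -- iteration 2/4 --
  FD 11: (11,0) -> (21.76,2.287) [heading=12, draw]
  LT 150: heading 12 -> 162
  RT 198: heading 162 -> 324
  LT 60: heading 324 -> 24
  -- iteration 3/4 --
  FD 11: (21.76,2.287) -> (31.809,6.761) [heading=24, draw]
  LT 150: heading 24 -> 174
  RT 198: heading 174 -> 336
  LT 60: heading 336 -> 36
  -- iteration 4/4 --
  FD 11: (31.809,6.761) -> (40.708,13.227) [heading=36, draw]
  LT 150: heading 36 -> 186
  RT 198: heading 186 -> 348
  LT 60: heading 348 -> 48
]
Final: pos=(40.708,13.227), heading=48, 4 segment(s) drawn
Waypoints (5 total):
(0, 0)
(11, 0)
(21.76, 2.287)
(31.809, 6.761)
(40.708, 13.227)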